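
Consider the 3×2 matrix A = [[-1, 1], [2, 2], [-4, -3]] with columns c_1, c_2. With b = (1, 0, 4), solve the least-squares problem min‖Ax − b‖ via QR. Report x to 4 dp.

x = (-1.0580, 0.3478)

q_1 = c_1/‖c_1‖ = (-1, 2, -4)/4.5826 = (-0.2182, 0.4364, -0.8729).
r_{12} = q_1·c_2 = 3.2733.
u_2 = c_2 − 3.2733·q_1 = (1.7143, 0.5714, -0.1429).
‖u_2‖ = 1.8127, so q_2 = (0.9457, 0.3152, -0.0788).
Qᵀb = (-3.7097, 0.6305).
Back-substitute: x_2 = 0.6305/1.8127 = 0.3478.
x_1 = (-3.7097 − 3.2733·0.3478)/4.5826 = -1.0580.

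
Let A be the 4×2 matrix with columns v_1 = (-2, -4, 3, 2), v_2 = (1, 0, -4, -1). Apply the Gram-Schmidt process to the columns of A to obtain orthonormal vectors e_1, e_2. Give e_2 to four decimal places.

e_1 = v_1/‖v_1‖ = (-2, -4, 3, 2)/5.7446 = (-0.3482, -0.6963, 0.5222, 0.3482).
r_{12} = e_1·v_2 = -2.7852.
u_2 = v_2 + 2.7852·e_1 = (0.0303, -1.9394, -2.5455, -0.0303).
‖u_2‖ = 3.2004, so e_2 = (0.0095, -0.6060, -0.7954, -0.0095).

e_2 = (0.0095, -0.6060, -0.7954, -0.0095)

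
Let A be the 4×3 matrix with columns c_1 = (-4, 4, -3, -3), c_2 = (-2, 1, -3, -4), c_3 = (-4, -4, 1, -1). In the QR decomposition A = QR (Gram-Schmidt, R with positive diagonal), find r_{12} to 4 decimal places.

c_1 = (-4, 4, -3, -3); ‖c_1‖ = 7.0711, so q_1 = (-0.5657, 0.5657, -0.4243, -0.4243).
r_{12} = q_1·c_2 = 4.6669.

r_{12} = 4.6669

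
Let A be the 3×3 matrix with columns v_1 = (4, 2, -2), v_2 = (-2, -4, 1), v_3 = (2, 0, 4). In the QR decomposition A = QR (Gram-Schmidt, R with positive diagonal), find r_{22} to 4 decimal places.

v_1 = (4, 2, -2); ‖v_1‖ = 4.8990, so q_1 = (0.8165, 0.4082, -0.4082).
q_1·v_2 = 0.8165·(-2) + 0.4082·(-4) + (-0.4082)·1 = -3.6742.
u_2 = v_2 + 3.6742·q_1 = (1.0000, -2.5000, -0.5000).
r_{22} = ‖u_2‖ = 2.7386.

r_{22} = 2.7386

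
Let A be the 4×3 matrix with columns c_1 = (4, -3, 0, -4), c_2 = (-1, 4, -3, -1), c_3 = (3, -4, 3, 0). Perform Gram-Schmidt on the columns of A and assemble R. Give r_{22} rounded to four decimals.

q_1 = c_1/‖c_1‖ = (4, -3, 0, -4)/6.4031 = (0.6247, -0.4685, 0.0000, -0.6247).
r_{12} = q_1·c_2 = -1.8741.
u_2 = c_2 + 1.8741·q_1 = (0.1707, 3.1220, -3.0000, -2.1707).
r_{22} = ‖u_2‖ = 4.8464.

r_{22} = 4.8464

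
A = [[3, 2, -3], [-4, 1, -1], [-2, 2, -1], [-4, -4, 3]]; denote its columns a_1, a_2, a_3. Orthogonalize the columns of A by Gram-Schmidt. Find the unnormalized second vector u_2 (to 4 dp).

u_2 = (1.0667, 2.2444, 2.6222, -2.7556)

a_1 = (3, -4, -2, -4); ‖a_1‖ = 6.7082, so q_1 = (0.4472, -0.5963, -0.2981, -0.5963).
q_1·a_2 = 0.4472·2 + (-0.5963)·1 + (-0.2981)·2 + (-0.5963)·(-4) = 2.0870.
u_2 = a_2 − 2.0870·q_1 = (1.0667, 2.2444, 2.6222, -2.7556).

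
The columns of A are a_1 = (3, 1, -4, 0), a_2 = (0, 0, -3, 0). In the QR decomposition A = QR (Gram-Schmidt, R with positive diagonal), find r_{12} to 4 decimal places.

r_{12} = 2.3534

a_1 = (3, 1, -4, 0); ‖a_1‖ = 5.0990, so q_1 = (0.5883, 0.1961, -0.7845, 0.0000).
r_{12} = q_1·a_2 = 2.3534.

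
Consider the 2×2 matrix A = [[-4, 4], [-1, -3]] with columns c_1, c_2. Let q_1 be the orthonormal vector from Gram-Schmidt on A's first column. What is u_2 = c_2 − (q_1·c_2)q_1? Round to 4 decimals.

u_2 = (0.9412, -3.7647)

c_1 = (-4, -1); ‖c_1‖ = 4.1231, so q_1 = (-0.9701, -0.2425).
q_1·c_2 = (-0.9701)·4 + (-0.2425)·(-3) = -3.1530.
u_2 = c_2 + 3.1530·q_1 = (0.9412, -3.7647).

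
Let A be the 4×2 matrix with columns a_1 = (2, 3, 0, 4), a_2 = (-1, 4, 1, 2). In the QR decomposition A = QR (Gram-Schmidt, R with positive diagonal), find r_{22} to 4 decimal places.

a_1 = (2, 3, 0, 4); ‖a_1‖ = 5.3852, so q_1 = (0.3714, 0.5571, 0.0000, 0.7428).
q_1·a_2 = 0.3714·(-1) + 0.5571·4 + 0.0000·1 + 0.7428·2 = 3.3425.
u_2 = a_2 − 3.3425·q_1 = (-2.2414, 2.1379, 1.0000, -0.4828).
r_{22} = ‖u_2‖ = 3.2905.

r_{22} = 3.2905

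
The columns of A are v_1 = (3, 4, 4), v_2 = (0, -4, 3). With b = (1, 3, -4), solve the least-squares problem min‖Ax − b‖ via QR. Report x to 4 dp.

v_1 = (3, 4, 4); ‖v_1‖ = 6.4031, so e_1 = (0.4685, 0.6247, 0.6247).
e_1·v_2 = 0.4685·0 + 0.6247·(-4) + 0.6247·3 = -0.6247.
u_2 = v_2 + 0.6247·e_1 = (0.2927, -3.6098, 3.3902).
‖u_2‖ = 4.9608, so e_2 = (0.0590, -0.7277, 0.6834).
Qᵀb = (-0.1562, -4.8576).
Back-substitute: x_2 = -4.8576/4.9608 = -0.9792.
x_1 = (-0.1562 + 0.6247·(-0.9792))/6.4031 = -0.1199.

x = (-0.1199, -0.9792)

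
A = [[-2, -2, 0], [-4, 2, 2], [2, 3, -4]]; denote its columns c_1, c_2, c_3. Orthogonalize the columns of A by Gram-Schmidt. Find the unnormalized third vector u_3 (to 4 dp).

c_1 = (-2, -4, 2); ‖c_1‖ = 4.8990, so q_1 = (-0.4082, -0.8165, 0.4082).
q_1·c_2 = (-0.4082)·(-2) + (-0.8165)·2 + 0.4082·3 = 0.4082.
u_2 = c_2 − 0.4082·q_1 = (-1.8333, 2.3333, 2.8333).
‖u_2‖ = 4.1028, so q_2 = (-0.4468, 0.5687, 0.6906).
q_1·c_3 = (-0.4082)·0 + (-0.8165)·2 + 0.4082·(-4) = -3.2660; q_2·c_3 = (-0.4468)·0 + 0.5687·2 + 0.6906·(-4) = -1.6249.
u_3 = c_3 + 3.2660·q_1 + 1.6249·q_2 = (-2.0594, 0.2574, -1.5446).

u_3 = (-2.0594, 0.2574, -1.5446)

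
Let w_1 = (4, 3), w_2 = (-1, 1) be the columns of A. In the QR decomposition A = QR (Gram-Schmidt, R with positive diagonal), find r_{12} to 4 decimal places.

r_{12} = -0.2000

w_1 = (4, 3); ‖w_1‖ = 5.0000, so e_1 = (0.8000, 0.6000).
r_{12} = e_1·w_2 = -0.2000.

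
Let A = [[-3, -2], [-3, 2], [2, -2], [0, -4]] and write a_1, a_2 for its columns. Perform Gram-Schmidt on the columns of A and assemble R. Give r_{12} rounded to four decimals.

a_1 = (-3, -3, 2, 0); ‖a_1‖ = 4.6904, so e_1 = (-0.6396, -0.6396, 0.4264, 0.0000).
r_{12} = e_1·a_2 = -0.8528.

r_{12} = -0.8528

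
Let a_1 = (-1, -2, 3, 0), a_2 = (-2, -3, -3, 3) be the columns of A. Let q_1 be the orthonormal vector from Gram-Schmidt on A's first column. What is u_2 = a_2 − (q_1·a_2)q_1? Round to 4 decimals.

a_1 = (-1, -2, 3, 0); ‖a_1‖ = 3.7417, so q_1 = (-0.2673, -0.5345, 0.8018, 0.0000).
q_1·a_2 = (-0.2673)·(-2) + (-0.5345)·(-3) + 0.8018·(-3) + 0.0000·3 = -0.2673.
u_2 = a_2 + 0.2673·q_1 = (-2.0714, -3.1429, -2.7857, 3.0000).

u_2 = (-2.0714, -3.1429, -2.7857, 3.0000)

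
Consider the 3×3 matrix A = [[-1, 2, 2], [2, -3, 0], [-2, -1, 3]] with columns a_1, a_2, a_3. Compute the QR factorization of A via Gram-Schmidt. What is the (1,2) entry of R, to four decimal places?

r_{12} = -2.0000

a_1 = (-1, 2, -2); ‖a_1‖ = 3.0000, so e_1 = (-0.3333, 0.6667, -0.6667).
r_{12} = e_1·a_2 = -2.0000.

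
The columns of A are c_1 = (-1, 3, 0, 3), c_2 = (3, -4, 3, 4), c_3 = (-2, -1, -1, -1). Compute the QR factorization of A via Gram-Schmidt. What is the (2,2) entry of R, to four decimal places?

c_1 = (-1, 3, 0, 3); ‖c_1‖ = 4.3589, so e_1 = (-0.2294, 0.6882, 0.0000, 0.6882).
e_1·c_2 = (-0.2294)·3 + 0.6882·(-4) + 0.0000·3 + 0.6882·4 = -0.6882.
u_2 = c_2 + 0.6882·e_1 = (2.8421, -3.5263, 3.0000, 4.4737).
r_{22} = ‖u_2‖ = 7.0375.

r_{22} = 7.0375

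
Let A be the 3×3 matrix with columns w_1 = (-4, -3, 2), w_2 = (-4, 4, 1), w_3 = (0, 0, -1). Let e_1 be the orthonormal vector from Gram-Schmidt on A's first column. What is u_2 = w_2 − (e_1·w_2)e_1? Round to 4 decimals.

u_2 = (-3.1724, 4.6207, 0.5862)

w_1 = (-4, -3, 2); ‖w_1‖ = 5.3852, so e_1 = (-0.7428, -0.5571, 0.3714).
e_1·w_2 = (-0.7428)·(-4) + (-0.5571)·4 + 0.3714·1 = 1.1142.
u_2 = w_2 − 1.1142·e_1 = (-3.1724, 4.6207, 0.5862).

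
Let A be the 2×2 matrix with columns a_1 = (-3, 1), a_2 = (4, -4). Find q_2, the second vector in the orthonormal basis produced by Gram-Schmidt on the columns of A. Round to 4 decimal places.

q_2 = (-0.3162, -0.9487)

a_1 = (-3, 1); ‖a_1‖ = 3.1623, so q_1 = (-0.9487, 0.3162).
q_1·a_2 = (-0.9487)·4 + 0.3162·(-4) = -5.0596.
u_2 = a_2 + 5.0596·q_1 = (-0.8000, -2.4000).
‖u_2‖ = 2.5298, so q_2 = (-0.3162, -0.9487).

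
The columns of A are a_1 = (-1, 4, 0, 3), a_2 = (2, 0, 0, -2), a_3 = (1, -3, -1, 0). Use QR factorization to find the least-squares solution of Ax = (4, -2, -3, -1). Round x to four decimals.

x = (0.9265, 1.6838, 1.9706)

a_1 = (-1, 4, 0, 3); ‖a_1‖ = 5.0990, so e_1 = (-0.1961, 0.7845, 0.0000, 0.5883).
e_1·a_2 = (-0.1961)·2 + 0.7845·0 + 0.0000·0 + 0.5883·(-2) = -1.5689.
u_2 = a_2 + 1.5689·e_1 = (1.6923, 1.2308, 0.0000, -1.0769).
‖u_2‖ = 2.3534, so e_2 = (0.7191, 0.5230, 0.0000, -0.4576).
e_1·a_3 = (-0.1961)·1 + 0.7845·(-3) + 0.0000·(-1) + 0.5883·0 = -2.5495; e_2·a_3 = 0.7191·1 + 0.5230·(-3) + 0.0000·(-1) + (-0.4576)·0 = -0.8498.
u_3 = a_3 + 2.5495·e_1 + 0.8498·e_2 = (1.1111, -0.5556, -1.0000, 1.1111).
‖u_3‖ = 1.9437, so e_3 = (0.5717, -0.2858, -0.5145, 0.5717).
Qᵀb = (-2.9417, 2.2880, 3.8301).
Back-substitute: x_3 = 3.8301/1.9437 = 1.9706.
x_2 = (2.2880 + 0.8498·1.9706)/2.3534 = 1.6838.
x_1 = (-2.9417 + 1.5689·1.6838 + 2.5495·1.9706)/5.0990 = 0.9265.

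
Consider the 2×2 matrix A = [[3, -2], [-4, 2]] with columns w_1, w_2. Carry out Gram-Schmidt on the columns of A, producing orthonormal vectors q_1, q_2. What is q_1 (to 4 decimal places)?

q_1 = (0.6000, -0.8000)

w_1 = (3, -4); ‖w_1‖ = 5.0000, so q_1 = (0.6000, -0.8000).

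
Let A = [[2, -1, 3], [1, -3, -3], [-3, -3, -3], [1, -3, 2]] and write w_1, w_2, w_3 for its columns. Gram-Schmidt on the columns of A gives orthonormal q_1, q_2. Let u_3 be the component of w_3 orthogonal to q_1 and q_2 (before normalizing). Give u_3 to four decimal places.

u_3 = (1.4606, -3.0477, 0.6086, 1.9523)

q_1 = w_1/‖w_1‖ = (2, 1, -3, 1)/3.8730 = (0.5164, 0.2582, -0.7746, 0.2582).
r_{12} = q_1·w_2 = 0.2582.
u_2 = w_2 − 0.2582·q_1 = (-1.1333, -3.0667, -2.8000, -3.0667).
‖u_2‖ = 5.2852, so q_2 = (-0.2144, -0.5802, -0.5298, -0.5802).
r_{13} = q_1·w_3 = 3.6148; r_{23} = q_2·w_3 = 1.5263.
u_3 = w_3 − 3.6148·q_1 − 1.5263·q_2 = (1.4606, -3.0477, 0.6086, 1.9523).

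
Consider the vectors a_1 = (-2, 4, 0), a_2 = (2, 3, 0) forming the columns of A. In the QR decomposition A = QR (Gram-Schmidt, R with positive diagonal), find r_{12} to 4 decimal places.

a_1 = (-2, 4, 0); ‖a_1‖ = 4.4721, so e_1 = (-0.4472, 0.8944, 0.0000).
r_{12} = e_1·a_2 = 1.7889.

r_{12} = 1.7889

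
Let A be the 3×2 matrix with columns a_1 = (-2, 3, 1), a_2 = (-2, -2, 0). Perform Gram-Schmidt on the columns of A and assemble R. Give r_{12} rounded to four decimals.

e_1 = a_1/‖a_1‖ = (-2, 3, 1)/3.7417 = (-0.5345, 0.8018, 0.2673).
r_{12} = e_1·a_2 = -0.5345.

r_{12} = -0.5345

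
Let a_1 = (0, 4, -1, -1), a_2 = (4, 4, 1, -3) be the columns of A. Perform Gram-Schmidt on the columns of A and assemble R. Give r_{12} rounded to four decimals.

r_{12} = 4.2426

q_1 = a_1/‖a_1‖ = (0, 4, -1, -1)/4.2426 = (0.0000, 0.9428, -0.2357, -0.2357).
r_{12} = q_1·a_2 = 4.2426.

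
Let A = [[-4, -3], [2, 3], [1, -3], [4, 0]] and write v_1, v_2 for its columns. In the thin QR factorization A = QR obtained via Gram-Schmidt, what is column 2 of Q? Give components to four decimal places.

e_2 = (-0.3014, 0.4786, -0.7446, -0.3546)

v_1 = (-4, 2, 1, 4); ‖v_1‖ = 6.0828, so e_1 = (-0.6576, 0.3288, 0.1644, 0.6576).
e_1·v_2 = (-0.6576)·(-3) + 0.3288·3 + 0.1644·(-3) + 0.6576·0 = 2.4660.
u_2 = v_2 − 2.4660·e_1 = (-1.3784, 2.1892, -3.4054, -1.6216).
‖u_2‖ = 4.5737, so e_2 = (-0.3014, 0.4786, -0.7446, -0.3546).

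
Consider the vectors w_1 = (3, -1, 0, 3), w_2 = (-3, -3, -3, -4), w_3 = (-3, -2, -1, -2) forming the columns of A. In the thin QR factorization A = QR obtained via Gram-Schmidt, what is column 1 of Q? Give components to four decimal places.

w_1 = (3, -1, 0, 3); ‖w_1‖ = 4.3589, so e_1 = (0.6882, -0.2294, 0.0000, 0.6882).

e_1 = (0.6882, -0.2294, 0.0000, 0.6882)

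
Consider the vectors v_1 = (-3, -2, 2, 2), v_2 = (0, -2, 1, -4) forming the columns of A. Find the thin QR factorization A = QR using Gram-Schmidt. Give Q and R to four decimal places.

q_1 = v_1/‖v_1‖ = (-3, -2, 2, 2)/4.5826 = (-0.6547, -0.4364, 0.4364, 0.4364).
r_{12} = q_1·v_2 = -0.4364.
u_2 = v_2 + 0.4364·q_1 = (-0.2857, -2.1905, 1.1905, -3.8095).
‖u_2‖ = 4.5617, so q_2 = (-0.0626, -0.4802, 0.2610, -0.8351).

Q = [[-0.6547, -0.0626], [-0.4364, -0.4802], [0.4364, 0.2610], [0.4364, -0.8351]], R = [[4.5826, -0.4364], [0.0000, 4.5617]]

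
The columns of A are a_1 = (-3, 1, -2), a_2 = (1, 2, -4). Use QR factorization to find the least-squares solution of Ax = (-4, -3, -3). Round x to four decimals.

a_1 = (-3, 1, -2); ‖a_1‖ = 3.7417, so e_1 = (-0.8018, 0.2673, -0.5345).
e_1·a_2 = (-0.8018)·1 + 0.2673·2 + (-0.5345)·(-4) = 1.8708.
u_2 = a_2 − 1.8708·e_1 = (2.5000, 1.5000, -3.0000).
‖u_2‖ = 4.1833, so e_2 = (0.5976, 0.3586, -0.7171).
Qᵀb = (4.0089, -1.3148).
Back-substitute: x_2 = -1.3148/4.1833 = -0.3143.
x_1 = (4.0089 − 1.8708·(-0.3143))/3.7417 = 1.2286.

x = (1.2286, -0.3143)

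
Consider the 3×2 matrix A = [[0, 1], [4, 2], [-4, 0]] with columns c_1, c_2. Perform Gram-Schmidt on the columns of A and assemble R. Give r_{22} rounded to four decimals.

r_{22} = 1.7321

e_1 = c_1/‖c_1‖ = (0, 4, -4)/5.6569 = (0.0000, 0.7071, -0.7071).
r_{12} = e_1·c_2 = 1.4142.
u_2 = c_2 − 1.4142·e_1 = (1.0000, 1.0000, 1.0000).
r_{22} = ‖u_2‖ = 1.7321.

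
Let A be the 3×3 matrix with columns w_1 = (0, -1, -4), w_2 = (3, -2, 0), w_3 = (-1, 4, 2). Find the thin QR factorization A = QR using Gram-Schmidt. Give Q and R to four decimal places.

e_1 = w_1/‖w_1‖ = (0, -1, -4)/4.1231 = (0.0000, -0.2425, -0.9701).
r_{12} = e_1·w_2 = 0.4851.
u_2 = w_2 − 0.4851·e_1 = (3.0000, -1.8824, 0.4706).
‖u_2‖ = 3.5728, so e_2 = (0.8397, -0.5269, 0.1317).
r_{13} = e_1·w_3 = -2.9104; r_{23} = e_2·w_3 = -2.6837.
u_3 = w_3 + 2.9104·e_1 + 2.6837·e_2 = (1.2535, 1.8802, -0.4700).
‖u_3‖ = 2.3081, so e_3 = (0.5431, 0.8146, -0.2037).

Q = [[0.0000, 0.8397, 0.5431], [-0.2425, -0.5269, 0.8146], [-0.9701, 0.1317, -0.2037]], R = [[4.1231, 0.4851, -2.9104], [0.0000, 3.5728, -2.6837], [0.0000, 0.0000, 2.3081]]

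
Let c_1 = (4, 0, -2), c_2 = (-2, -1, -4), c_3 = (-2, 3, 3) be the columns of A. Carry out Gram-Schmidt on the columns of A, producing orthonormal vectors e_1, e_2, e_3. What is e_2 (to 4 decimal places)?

c_1 = (4, 0, -2); ‖c_1‖ = 4.4721, so e_1 = (0.8944, 0.0000, -0.4472).
e_1·c_2 = 0.8944·(-2) + 0.0000·(-1) + (-0.4472)·(-4) = 0.0000.
u_2 = c_2 + 0.0000·e_1 = (-2.0000, -1.0000, -4.0000).
‖u_2‖ = 4.5826, so e_2 = (-0.4364, -0.2182, -0.8729).

e_2 = (-0.4364, -0.2182, -0.8729)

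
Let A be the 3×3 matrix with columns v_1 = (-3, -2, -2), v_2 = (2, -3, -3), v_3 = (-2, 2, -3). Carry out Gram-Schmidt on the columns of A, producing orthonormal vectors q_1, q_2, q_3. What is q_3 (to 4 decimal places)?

q_3 = (0.0000, 0.7071, -0.7071)

v_1 = (-3, -2, -2); ‖v_1‖ = 4.1231, so q_1 = (-0.7276, -0.4851, -0.4851).
q_1·v_2 = (-0.7276)·2 + (-0.4851)·(-3) + (-0.4851)·(-3) = 1.4552.
u_2 = v_2 − 1.4552·q_1 = (3.0588, -2.2941, -2.2941).
‖u_2‖ = 4.4590, so q_2 = (0.6860, -0.5145, -0.5145).
q_1·v_3 = (-0.7276)·(-2) + (-0.4851)·2 + (-0.4851)·(-3) = 1.9403; q_2·v_3 = 0.6860·(-2) + (-0.5145)·2 + (-0.5145)·(-3) = -0.8575.
u_3 = v_3 − 1.9403·q_1 + 0.8575·q_2 = (0.0000, 2.5000, -2.5000).
‖u_3‖ = 3.5355, so q_3 = (0.0000, 0.7071, -0.7071).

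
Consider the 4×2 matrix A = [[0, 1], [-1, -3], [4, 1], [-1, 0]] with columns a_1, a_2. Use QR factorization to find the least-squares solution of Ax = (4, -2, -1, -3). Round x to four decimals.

x = (-0.3490, 1.0403)

a_1 = (0, -1, 4, -1); ‖a_1‖ = 4.2426, so q_1 = (0.0000, -0.2357, 0.9428, -0.2357).
q_1·a_2 = 0.0000·1 + (-0.2357)·(-3) + 0.9428·1 + (-0.2357)·0 = 1.6499.
u_2 = a_2 − 1.6499·q_1 = (1.0000, -2.6111, -0.5556, 0.3889).
‖u_2‖ = 2.8771, so q_2 = (0.3476, -0.9075, -0.1931, 0.1352).
Qᵀb = (0.2357, 2.9930).
Back-substitute: x_2 = 2.9930/2.8771 = 1.0403.
x_1 = (0.2357 − 1.6499·1.0403)/4.2426 = -0.3490.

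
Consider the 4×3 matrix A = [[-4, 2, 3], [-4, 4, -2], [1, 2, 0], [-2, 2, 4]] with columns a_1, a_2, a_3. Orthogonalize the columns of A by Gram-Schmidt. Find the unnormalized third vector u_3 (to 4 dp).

u_3 = (1.5000, -3.0000, 1.0000, 3.5000)

e_1 = a_1/‖a_1‖ = (-4, -4, 1, -2)/6.0828 = (-0.6576, -0.6576, 0.1644, -0.3288).
r_{12} = e_1·a_2 = -4.2744.
u_2 = a_2 + 4.2744·e_1 = (-0.8108, 1.1892, 2.7027, 0.5946).
‖u_2‖ = 3.1193, so e_2 = (-0.2599, 0.3812, 0.8665, 0.1906).
r_{13} = e_1·a_3 = -1.9728; r_{23} = e_2·a_3 = -0.7798.
u_3 = a_3 + 1.9728·e_1 + 0.7798·e_2 = (1.5000, -3.0000, 1.0000, 3.5000).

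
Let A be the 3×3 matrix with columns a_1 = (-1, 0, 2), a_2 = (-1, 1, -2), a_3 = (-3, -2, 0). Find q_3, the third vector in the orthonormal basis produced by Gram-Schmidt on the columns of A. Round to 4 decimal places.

q_1 = a_1/‖a_1‖ = (-1, 0, 2)/2.2361 = (-0.4472, 0.0000, 0.8944).
r_{12} = q_1·a_2 = -1.3416.
u_2 = a_2 + 1.3416·q_1 = (-1.6000, 1.0000, -0.8000).
‖u_2‖ = 2.0494, so q_2 = (-0.7807, 0.4880, -0.3904).
r_{13} = q_1·a_3 = 1.3416; r_{23} = q_2·a_3 = 1.3663.
u_3 = a_3 − 1.3416·q_1 − 1.3663·q_2 = (-1.3333, -2.6667, -0.6667).
‖u_3‖ = 3.0551, so q_3 = (-0.4364, -0.8729, -0.2182).

q_3 = (-0.4364, -0.8729, -0.2182)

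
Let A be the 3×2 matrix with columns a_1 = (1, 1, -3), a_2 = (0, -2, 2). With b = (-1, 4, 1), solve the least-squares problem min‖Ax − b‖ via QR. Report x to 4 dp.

q_1 = a_1/‖a_1‖ = (1, 1, -3)/3.3166 = (0.3015, 0.3015, -0.9045).
r_{12} = q_1·a_2 = -2.4121.
u_2 = a_2 + 2.4121·q_1 = (0.7273, -1.2727, -0.1818).
‖u_2‖ = 1.4771, so q_2 = (0.4924, -0.8616, -0.1231).
Qᵀb = (0.0000, -4.0620).
Back-substitute: x_2 = -4.0620/1.4771 = -2.7500.
x_1 = (0.0000 + 2.4121·(-2.7500))/3.3166 = -2.0000.

x = (-2.0000, -2.7500)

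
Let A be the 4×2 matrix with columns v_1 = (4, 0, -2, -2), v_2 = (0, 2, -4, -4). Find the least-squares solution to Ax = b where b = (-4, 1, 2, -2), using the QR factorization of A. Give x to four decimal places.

x = (-1.0000, 0.5000)

v_1 = (4, 0, -2, -2); ‖v_1‖ = 4.8990, so q_1 = (0.8165, 0.0000, -0.4082, -0.4082).
q_1·v_2 = 0.8165·0 + 0.0000·2 + (-0.4082)·(-4) + (-0.4082)·(-4) = 3.2660.
u_2 = v_2 − 3.2660·q_1 = (-2.6667, 2.0000, -2.6667, -2.6667).
‖u_2‖ = 5.0332, so q_2 = (-0.5298, 0.3974, -0.5298, -0.5298).
Qᵀb = (-3.2660, 2.5166).
Back-substitute: x_2 = 2.5166/5.0332 = 0.5000.
x_1 = (-3.2660 − 3.2660·0.5000)/4.8990 = -1.0000.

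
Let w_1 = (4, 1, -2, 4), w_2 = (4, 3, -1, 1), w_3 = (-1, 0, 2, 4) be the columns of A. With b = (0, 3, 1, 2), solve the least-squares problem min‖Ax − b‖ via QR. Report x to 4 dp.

x = (-0.5800, 0.9658, 0.7891)

w_1 = (4, 1, -2, 4); ‖w_1‖ = 6.0828, so q_1 = (0.6576, 0.1644, -0.3288, 0.6576).
q_1·w_2 = 0.6576·4 + 0.1644·3 + (-0.3288)·(-1) + 0.6576·1 = 4.1100.
u_2 = w_2 − 4.1100·q_1 = (1.2973, 2.3243, 0.3514, -1.7027).
‖u_2‖ = 3.1793, so q_2 = (0.4080, 0.7311, 0.1105, -0.5356).
q_1·w_3 = 0.6576·(-1) + 0.1644·0 + (-0.3288)·2 + 0.6576·4 = 1.3152; q_2·w_3 = 0.4080·(-1) + 0.7311·0 + 0.1105·2 + (-0.5356)·4 = -2.3292.
u_3 = w_3 − 1.3152·q_1 + 2.3292·q_2 = (-0.9144, 1.4866, 2.6898, 1.8877).
‖u_3‖ = 3.7209, so q_3 = (-0.2458, 0.3995, 0.7229, 0.5073).
Qᵀb = (1.4796, 1.2326, 2.9362).
Back-substitute: x_3 = 2.9362/3.7209 = 0.7891.
x_2 = (1.2326 + 2.3292·0.7891)/3.1793 = 0.9658.
x_1 = (1.4796 − 4.1100·0.9658 − 1.3152·0.7891)/6.0828 = -0.5800.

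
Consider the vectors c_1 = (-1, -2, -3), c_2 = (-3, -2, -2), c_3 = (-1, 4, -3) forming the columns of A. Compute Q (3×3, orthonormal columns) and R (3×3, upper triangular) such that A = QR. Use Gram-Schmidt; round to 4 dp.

Q = [[-0.2673, -0.9331, -0.2408], [-0.5345, -0.0643, 0.8427], [-0.8018, 0.3539, -0.4815]], R = [[3.7417, 3.4744, 0.5345], [0.0000, 2.2200, -0.3861], [0.0000, 0.0000, 5.0562]]

c_1 = (-1, -2, -3); ‖c_1‖ = 3.7417, so e_1 = (-0.2673, -0.5345, -0.8018).
e_1·c_2 = (-0.2673)·(-3) + (-0.5345)·(-2) + (-0.8018)·(-2) = 3.4744.
u_2 = c_2 − 3.4744·e_1 = (-2.0714, -0.1429, 0.7857).
‖u_2‖ = 2.2200, so e_2 = (-0.9331, -0.0643, 0.3539).
e_1·c_3 = (-0.2673)·(-1) + (-0.5345)·4 + (-0.8018)·(-3) = 0.5345; e_2·c_3 = (-0.9331)·(-1) + (-0.0643)·4 + 0.3539·(-3) = -0.3861.
u_3 = c_3 − 0.5345·e_1 + 0.3861·e_2 = (-1.2174, 4.2609, -2.4348).
‖u_3‖ = 5.0562, so e_3 = (-0.2408, 0.8427, -0.4815).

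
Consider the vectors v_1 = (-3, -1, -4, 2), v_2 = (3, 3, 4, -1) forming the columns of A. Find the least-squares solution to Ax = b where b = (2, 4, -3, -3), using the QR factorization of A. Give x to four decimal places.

v_1 = (-3, -1, -4, 2); ‖v_1‖ = 5.4772, so e_1 = (-0.5477, -0.1826, -0.7303, 0.3651).
e_1·v_2 = (-0.5477)·3 + (-0.1826)·3 + (-0.7303)·4 + 0.3651·(-1) = -5.4772.
u_2 = v_2 + 5.4772·e_1 = (0.0000, 2.0000, 0.0000, 1.0000).
‖u_2‖ = 2.2361, so e_2 = (0.0000, 0.8944, 0.0000, 0.4472).
Qᵀb = (-0.7303, 2.2361).
Back-substitute: x_2 = 2.2361/2.2361 = 1.0000.
x_1 = (-0.7303 + 5.4772·1.0000)/5.4772 = 0.8667.

x = (0.8667, 1.0000)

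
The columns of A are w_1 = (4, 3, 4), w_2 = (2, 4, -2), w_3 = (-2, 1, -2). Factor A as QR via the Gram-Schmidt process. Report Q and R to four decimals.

w_1 = (4, 3, 4); ‖w_1‖ = 6.4031, so e_1 = (0.6247, 0.4685, 0.6247).
e_1·w_2 = 0.6247·2 + 0.4685·4 + 0.6247·(-2) = 1.8741.
u_2 = w_2 − 1.8741·e_1 = (0.8293, 3.1220, -3.1707).
‖u_2‖ = 4.5263, so e_2 = (0.1832, 0.6897, -0.7005).
e_1·w_3 = 0.6247·(-2) + 0.4685·1 + 0.6247·(-2) = -2.0303; e_2·w_3 = 0.1832·(-2) + 0.6897·1 + (-0.7005)·(-2) = 1.7243.
u_3 = w_3 + 2.0303·e_1 − 1.7243·e_2 = (-1.0476, 0.7619, 0.4762).
‖u_3‖ = 1.3801, so e_3 = (-0.7591, 0.5521, 0.3450).

Q = [[0.6247, 0.1832, -0.7591], [0.4685, 0.6897, 0.5521], [0.6247, -0.7005, 0.3450]], R = [[6.4031, 1.8741, -2.0303], [0.0000, 4.5263, 1.7243], [0.0000, 0.0000, 1.3801]]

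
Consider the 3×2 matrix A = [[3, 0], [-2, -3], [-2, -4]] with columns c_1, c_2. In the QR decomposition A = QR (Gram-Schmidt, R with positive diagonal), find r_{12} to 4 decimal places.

c_1 = (3, -2, -2); ‖c_1‖ = 4.1231, so e_1 = (0.7276, -0.4851, -0.4851).
r_{12} = e_1·c_2 = 3.3955.

r_{12} = 3.3955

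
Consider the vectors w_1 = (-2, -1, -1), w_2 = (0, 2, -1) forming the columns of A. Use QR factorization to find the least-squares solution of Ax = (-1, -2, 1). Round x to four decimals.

e_1 = w_1/‖w_1‖ = (-2, -1, -1)/2.4495 = (-0.8165, -0.4082, -0.4082).
r_{12} = e_1·w_2 = -0.4082.
u_2 = w_2 + 0.4082·e_1 = (-0.3333, 1.8333, -1.1667).
‖u_2‖ = 2.1985, so e_2 = (-0.1516, 0.8339, -0.5307).
Qᵀb = (1.2247, -2.0469).
Back-substitute: x_2 = -2.0469/2.1985 = -0.9310.
x_1 = (1.2247 + 0.4082·(-0.9310))/2.4495 = 0.3448.

x = (0.3448, -0.9310)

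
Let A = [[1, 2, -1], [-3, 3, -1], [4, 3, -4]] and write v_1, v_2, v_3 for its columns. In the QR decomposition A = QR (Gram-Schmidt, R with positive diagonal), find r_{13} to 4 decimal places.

r_{13} = -2.7456

q_1 = v_1/‖v_1‖ = (1, -3, 4)/5.0990 = (0.1961, -0.5883, 0.7845).
r_{13} = q_1·v_3 = -2.7456.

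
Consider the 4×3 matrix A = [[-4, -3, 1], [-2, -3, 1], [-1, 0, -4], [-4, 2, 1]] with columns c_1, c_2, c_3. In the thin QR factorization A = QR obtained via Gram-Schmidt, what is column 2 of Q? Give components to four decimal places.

e_2 = (-0.4368, -0.5599, 0.0615, 0.7014)

c_1 = (-4, -2, -1, -4); ‖c_1‖ = 6.0828, so e_1 = (-0.6576, -0.3288, -0.1644, -0.6576).
e_1·c_2 = (-0.6576)·(-3) + (-0.3288)·(-3) + (-0.1644)·0 + (-0.6576)·2 = 1.6440.
u_2 = c_2 − 1.6440·e_1 = (-1.9189, -2.4595, 0.2703, 3.0811).
‖u_2‖ = 4.3929, so e_2 = (-0.4368, -0.5599, 0.0615, 0.7014).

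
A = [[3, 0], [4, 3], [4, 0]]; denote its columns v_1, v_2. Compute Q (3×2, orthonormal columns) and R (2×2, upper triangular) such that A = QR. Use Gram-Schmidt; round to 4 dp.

Q = [[0.4685, -0.3748], [0.6247, 0.7809], [0.6247, -0.4998]], R = [[6.4031, 1.8741], [0.0000, 2.3426]]

e_1 = v_1/‖v_1‖ = (3, 4, 4)/6.4031 = (0.4685, 0.6247, 0.6247).
r_{12} = e_1·v_2 = 1.8741.
u_2 = v_2 − 1.8741·e_1 = (-0.8780, 1.8293, -1.1707).
‖u_2‖ = 2.3426, so e_2 = (-0.3748, 0.7809, -0.4998).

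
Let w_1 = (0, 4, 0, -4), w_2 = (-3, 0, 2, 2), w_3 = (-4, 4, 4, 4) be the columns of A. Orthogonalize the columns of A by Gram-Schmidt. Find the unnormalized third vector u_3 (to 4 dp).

w_1 = (0, 4, 0, -4); ‖w_1‖ = 5.6569, so e_1 = (0.0000, 0.7071, 0.0000, -0.7071).
e_1·w_2 = 0.0000·(-3) + 0.7071·0 + 0.0000·2 + (-0.7071)·2 = -1.4142.
u_2 = w_2 + 1.4142·e_1 = (-3.0000, 1.0000, 2.0000, 1.0000).
‖u_2‖ = 3.8730, so e_2 = (-0.7746, 0.2582, 0.5164, 0.2582).
e_1·w_3 = 0.0000·(-4) + 0.7071·4 + 0.0000·4 + (-0.7071)·4 = 0.0000; e_2·w_3 = (-0.7746)·(-4) + 0.2582·4 + 0.5164·4 + 0.2582·4 = 7.2296.
u_3 = w_3 + 0.0000·e_1 − 7.2296·e_2 = (1.6000, 2.1333, 0.2667, 2.1333).

u_3 = (1.6000, 2.1333, 0.2667, 2.1333)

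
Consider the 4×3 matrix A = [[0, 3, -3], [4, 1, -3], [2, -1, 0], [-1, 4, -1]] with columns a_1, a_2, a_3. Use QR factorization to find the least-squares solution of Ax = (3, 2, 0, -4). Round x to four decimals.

x = (-1.1889, -2.0444, -2.9889)

e_1 = a_1/‖a_1‖ = (0, 4, 2, -1)/4.5826 = (0.0000, 0.8729, 0.4364, -0.2182).
r_{12} = e_1·a_2 = -0.4364.
u_2 = a_2 + 0.4364·e_1 = (3.0000, 1.3810, -0.8095, 3.9048).
‖u_2‖ = 5.1778, so e_2 = (0.5794, 0.2667, -0.1563, 0.7541).
r_{13} = e_1·a_3 = -2.4004; r_{23} = e_2·a_3 = -3.2924.
u_3 = a_3 + 2.4004·e_1 + 3.2924·e_2 = (-1.0924, -0.0266, 0.5329, 0.9591).
‖u_3‖ = 1.5485, so e_3 = (-0.7054, -0.0172, 0.3441, 0.6194).
Qᵀb = (2.6186, -0.7449, -4.6283).
Back-substitute: x_3 = -4.6283/1.5485 = -2.9889.
x_2 = (-0.7449 + 3.2924·(-2.9889))/5.1778 = -2.0444.
x_1 = (2.6186 + 0.4364·(-2.0444) + 2.4004·(-2.9889))/4.5826 = -1.1889.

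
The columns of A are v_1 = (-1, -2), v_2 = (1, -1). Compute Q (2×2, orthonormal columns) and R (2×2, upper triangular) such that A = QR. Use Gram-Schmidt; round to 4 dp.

Q = [[-0.4472, 0.8944], [-0.8944, -0.4472]], R = [[2.2361, 0.4472], [0.0000, 1.3416]]

v_1 = (-1, -2); ‖v_1‖ = 2.2361, so q_1 = (-0.4472, -0.8944).
q_1·v_2 = (-0.4472)·1 + (-0.8944)·(-1) = 0.4472.
u_2 = v_2 − 0.4472·q_1 = (1.2000, -0.6000).
‖u_2‖ = 1.3416, so q_2 = (0.8944, -0.4472).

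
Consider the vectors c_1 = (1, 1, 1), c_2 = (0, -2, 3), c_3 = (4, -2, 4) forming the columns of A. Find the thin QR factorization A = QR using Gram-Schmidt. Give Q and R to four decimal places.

q_1 = c_1/‖c_1‖ = (1, 1, 1)/1.7321 = (0.5774, 0.5774, 0.5774).
r_{12} = q_1·c_2 = 0.5774.
u_2 = c_2 − 0.5774·q_1 = (-0.3333, -2.3333, 2.6667).
‖u_2‖ = 3.5590, so q_2 = (-0.0937, -0.6556, 0.7493).
r_{13} = q_1·c_3 = 3.4641; r_{23} = q_2·c_3 = 3.9337.
u_3 = c_3 − 3.4641·q_1 − 3.9337·q_2 = (2.3684, -1.4211, -0.9474).
‖u_3‖ = 2.9200, so q_3 = (0.8111, -0.4867, -0.3244).

Q = [[0.5774, -0.0937, 0.8111], [0.5774, -0.6556, -0.4867], [0.5774, 0.7493, -0.3244]], R = [[1.7321, 0.5774, 3.4641], [0.0000, 3.5590, 3.9337], [0.0000, 0.0000, 2.9200]]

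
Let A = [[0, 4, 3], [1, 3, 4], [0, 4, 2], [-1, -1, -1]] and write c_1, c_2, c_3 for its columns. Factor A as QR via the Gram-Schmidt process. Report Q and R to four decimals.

Q = [[0.0000, 0.6860, 0.2111], [0.7071, 0.1715, 0.5911], [0.0000, 0.6860, -0.5066], [-0.7071, 0.1715, 0.5911]], R = [[1.4142, 2.8284, 3.5355], [0.0000, 5.8310, 3.9445], [0.0000, 0.0000, 1.3933]]

c_1 = (0, 1, 0, -1); ‖c_1‖ = 1.4142, so e_1 = (0.0000, 0.7071, 0.0000, -0.7071).
e_1·c_2 = 0.0000·4 + 0.7071·3 + 0.0000·4 + (-0.7071)·(-1) = 2.8284.
u_2 = c_2 − 2.8284·e_1 = (4.0000, 1.0000, 4.0000, 1.0000).
‖u_2‖ = 5.8310, so e_2 = (0.6860, 0.1715, 0.6860, 0.1715).
e_1·c_3 = 0.0000·3 + 0.7071·4 + 0.0000·2 + (-0.7071)·(-1) = 3.5355; e_2·c_3 = 0.6860·3 + 0.1715·4 + 0.6860·2 + 0.1715·(-1) = 3.9445.
u_3 = c_3 − 3.5355·e_1 − 3.9445·e_2 = (0.2941, 0.8235, -0.7059, 0.8235).
‖u_3‖ = 1.3933, so e_3 = (0.2111, 0.5911, -0.5066, 0.5911).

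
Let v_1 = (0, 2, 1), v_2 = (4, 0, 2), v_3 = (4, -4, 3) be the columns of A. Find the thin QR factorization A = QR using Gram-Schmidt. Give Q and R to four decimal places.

Q = [[0.0000, 0.9129, -0.4082], [0.8944, -0.1826, -0.4082], [0.4472, 0.3651, 0.8165]], R = [[2.2361, 0.8944, -2.2361], [0.0000, 4.3818, 5.4772], [0.0000, 0.0000, 2.4495]]

q_1 = v_1/‖v_1‖ = (0, 2, 1)/2.2361 = (0.0000, 0.8944, 0.4472).
r_{12} = q_1·v_2 = 0.8944.
u_2 = v_2 − 0.8944·q_1 = (4.0000, -0.8000, 1.6000).
‖u_2‖ = 4.3818, so q_2 = (0.9129, -0.1826, 0.3651).
r_{13} = q_1·v_3 = -2.2361; r_{23} = q_2·v_3 = 5.4772.
u_3 = v_3 + 2.2361·q_1 − 5.4772·q_2 = (-1.0000, -1.0000, 2.0000).
‖u_3‖ = 2.4495, so q_3 = (-0.4082, -0.4082, 0.8165).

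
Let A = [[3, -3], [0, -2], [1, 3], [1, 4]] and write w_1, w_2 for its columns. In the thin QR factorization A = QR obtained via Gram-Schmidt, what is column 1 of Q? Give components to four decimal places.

e_1 = (0.9045, 0.0000, 0.3015, 0.3015)

w_1 = (3, 0, 1, 1); ‖w_1‖ = 3.3166, so e_1 = (0.9045, 0.0000, 0.3015, 0.3015).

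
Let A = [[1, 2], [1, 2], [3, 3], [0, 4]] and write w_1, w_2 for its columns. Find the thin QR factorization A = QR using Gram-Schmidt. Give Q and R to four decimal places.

w_1 = (1, 1, 3, 0); ‖w_1‖ = 3.3166, so e_1 = (0.3015, 0.3015, 0.9045, 0.0000).
e_1·w_2 = 0.3015·2 + 0.3015·2 + 0.9045·3 + 0.0000·4 = 3.9196.
u_2 = w_2 − 3.9196·e_1 = (0.8182, 0.8182, -0.5455, 4.0000).
‖u_2‖ = 4.1996, so e_2 = (0.1948, 0.1948, -0.1299, 0.9525).

Q = [[0.3015, 0.1948], [0.3015, 0.1948], [0.9045, -0.1299], [0.0000, 0.9525]], R = [[3.3166, 3.9196], [0.0000, 4.1996]]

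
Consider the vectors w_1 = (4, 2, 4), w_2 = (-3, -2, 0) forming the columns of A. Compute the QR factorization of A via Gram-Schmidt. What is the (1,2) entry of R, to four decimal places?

w_1 = (4, 2, 4); ‖w_1‖ = 6.0000, so e_1 = (0.6667, 0.3333, 0.6667).
r_{12} = e_1·w_2 = -2.6667.

r_{12} = -2.6667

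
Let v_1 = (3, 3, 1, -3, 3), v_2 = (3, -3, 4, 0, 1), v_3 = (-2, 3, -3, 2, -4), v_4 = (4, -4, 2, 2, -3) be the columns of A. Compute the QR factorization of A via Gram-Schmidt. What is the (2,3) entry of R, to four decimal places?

v_1 = (3, 3, 1, -3, 3); ‖v_1‖ = 6.0828, so e_1 = (0.4932, 0.4932, 0.1644, -0.4932, 0.4932).
e_1·v_2 = 0.4932·3 + 0.4932·(-3) + 0.1644·4 + (-0.4932)·0 + 0.4932·1 = 1.1508.
u_2 = v_2 − 1.1508·e_1 = (2.4324, -3.5676, 3.8108, 0.5676, 0.4324).
‖u_2‖ = 5.8031, so e_2 = (0.4192, -0.6148, 0.6567, 0.0978, 0.0745).
r_{23} = e_2·v_3 = -4.7552.

r_{23} = -4.7552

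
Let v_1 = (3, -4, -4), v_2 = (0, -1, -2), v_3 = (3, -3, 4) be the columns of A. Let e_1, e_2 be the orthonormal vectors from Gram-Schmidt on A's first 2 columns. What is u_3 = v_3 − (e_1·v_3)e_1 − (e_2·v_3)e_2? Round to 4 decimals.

u_3 = (-1.1803, -1.7705, 0.8852)

e_1 = v_1/‖v_1‖ = (3, -4, -4)/6.4031 = (0.4685, -0.6247, -0.6247).
r_{12} = e_1·v_2 = 1.8741.
u_2 = v_2 − 1.8741·e_1 = (-0.8780, 0.1707, -0.8293).
‖u_2‖ = 1.2198, so e_2 = (-0.7199, 0.1400, -0.6799).
r_{13} = e_1·v_3 = 0.7809; r_{23} = e_2·v_3 = -5.2989.
u_3 = v_3 − 0.7809·e_1 + 5.2989·e_2 = (-1.1803, -1.7705, 0.8852).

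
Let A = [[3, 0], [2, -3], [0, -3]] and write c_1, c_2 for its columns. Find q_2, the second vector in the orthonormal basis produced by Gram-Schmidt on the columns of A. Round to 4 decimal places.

q_2 = (0.3548, -0.5322, -0.7687)

q_1 = c_1/‖c_1‖ = (3, 2, 0)/3.6056 = (0.8321, 0.5547, 0.0000).
r_{12} = q_1·c_2 = -1.6641.
u_2 = c_2 + 1.6641·q_1 = (1.3846, -2.0769, -3.0000).
‖u_2‖ = 3.9027, so q_2 = (0.3548, -0.5322, -0.7687).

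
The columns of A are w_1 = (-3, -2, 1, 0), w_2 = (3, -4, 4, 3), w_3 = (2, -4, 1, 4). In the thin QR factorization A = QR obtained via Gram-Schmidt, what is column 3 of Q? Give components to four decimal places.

e_3 = (-0.0402, -0.3054, -0.7315, 0.6083)

w_1 = (-3, -2, 1, 0); ‖w_1‖ = 3.7417, so e_1 = (-0.8018, -0.5345, 0.2673, 0.0000).
e_1·w_2 = (-0.8018)·3 + (-0.5345)·(-4) + 0.2673·4 + 0.0000·3 = 0.8018.
u_2 = w_2 − 0.8018·e_1 = (3.6429, -3.5714, 3.7857, 3.0000).
‖u_2‖ = 7.0255, so e_2 = (0.5185, -0.5084, 0.5389, 0.4270).
e_1·w_3 = (-0.8018)·2 + (-0.5345)·(-4) + 0.2673·1 + 0.0000·4 = 0.8018; e_2·w_3 = 0.5185·2 + (-0.5084)·(-4) + 0.5389·1 + 0.4270·4 = 5.3174.
u_3 = w_3 − 0.8018·e_1 − 5.3174·e_2 = (-0.1143, -0.8683, -2.0796, 1.7294).
‖u_3‖ = 2.8430, so e_3 = (-0.0402, -0.3054, -0.7315, 0.6083).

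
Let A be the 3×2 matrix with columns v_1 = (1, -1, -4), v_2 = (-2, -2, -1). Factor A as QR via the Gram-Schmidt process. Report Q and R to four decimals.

e_1 = v_1/‖v_1‖ = (1, -1, -4)/4.2426 = (0.2357, -0.2357, -0.9428).
r_{12} = e_1·v_2 = 0.9428.
u_2 = v_2 − 0.9428·e_1 = (-2.2222, -1.7778, -0.1111).
‖u_2‖ = 2.8480, so e_2 = (-0.7803, -0.6242, -0.0390).

Q = [[0.2357, -0.7803], [-0.2357, -0.6242], [-0.9428, -0.0390]], R = [[4.2426, 0.9428], [0.0000, 2.8480]]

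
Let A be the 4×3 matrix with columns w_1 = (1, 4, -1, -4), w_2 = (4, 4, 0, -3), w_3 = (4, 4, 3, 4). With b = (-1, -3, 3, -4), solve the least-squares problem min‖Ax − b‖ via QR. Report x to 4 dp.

x = (-0.7516, 0.8198, -0.6780)

w_1 = (1, 4, -1, -4); ‖w_1‖ = 5.8310, so q_1 = (0.1715, 0.6860, -0.1715, -0.6860).
q_1·w_2 = 0.1715·4 + 0.6860·4 + (-0.1715)·0 + (-0.6860)·(-3) = 5.4880.
u_2 = w_2 − 5.4880·q_1 = (3.0588, 0.2353, 0.9412, 0.7647).
‖u_2‖ = 3.2988, so q_2 = (0.9272, 0.0713, 0.2853, 0.2318).
q_1·w_3 = 0.1715·4 + 0.6860·4 + (-0.1715)·3 + (-0.6860)·4 = 0.1715; q_2·w_3 = 0.9272·4 + 0.0713·4 + 0.2853·3 + 0.2318·4 = 5.7774.
u_3 = w_3 − 0.1715·q_1 − 5.7774·q_2 = (-1.3865, 3.4703, 1.3811, 2.7784).
‖u_3‖ = 4.8571, so q_3 = (-0.2855, 0.7145, 0.2843, 0.5720).
Qᵀb = (0.0000, -1.2125, -3.2930).
Back-substitute: x_3 = -3.2930/4.8571 = -0.6780.
x_2 = (-1.2125 − 5.7774·(-0.6780))/3.2988 = 0.8198.
x_1 = (0.0000 − 5.4880·0.8198 − 0.1715·(-0.6780))/5.8310 = -0.7516.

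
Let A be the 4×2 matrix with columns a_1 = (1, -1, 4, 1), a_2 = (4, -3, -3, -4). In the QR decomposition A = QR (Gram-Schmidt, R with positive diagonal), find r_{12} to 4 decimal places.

r_{12} = -2.0647

q_1 = a_1/‖a_1‖ = (1, -1, 4, 1)/4.3589 = (0.2294, -0.2294, 0.9177, 0.2294).
r_{12} = q_1·a_2 = -2.0647.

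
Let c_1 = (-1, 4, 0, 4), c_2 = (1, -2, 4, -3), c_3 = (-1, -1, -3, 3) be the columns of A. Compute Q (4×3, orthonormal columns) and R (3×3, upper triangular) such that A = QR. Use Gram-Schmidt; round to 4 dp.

c_1 = (-1, 4, 0, 4); ‖c_1‖ = 5.7446, so e_1 = (-0.1741, 0.6963, 0.0000, 0.6963).
e_1·c_2 = (-0.1741)·1 + 0.6963·(-2) + 0.0000·4 + 0.6963·(-3) = -3.6556.
u_2 = c_2 + 3.6556·e_1 = (0.3636, 0.5455, 4.0000, -0.4545).
‖u_2‖ = 4.0788, so e_2 = (0.0892, 0.1337, 0.9807, -0.1114).
e_1·c_3 = (-0.1741)·(-1) + 0.6963·(-1) + 0.0000·(-3) + 0.6963·3 = 1.5667; e_2·c_3 = 0.0892·(-1) + 0.1337·(-1) + 0.9807·(-3) + (-0.1114)·3 = -3.4993.
u_3 = c_3 − 1.5667·e_1 + 3.4993·e_2 = (-0.4153, -1.6230, 0.4317, 1.5191).
‖u_3‖ = 2.3023, so e_3 = (-0.1804, -0.7049, 0.1875, 0.6598).

Q = [[-0.1741, 0.0892, -0.1804], [0.6963, 0.1337, -0.7049], [0.0000, 0.9807, 0.1875], [0.6963, -0.1114, 0.6598]], R = [[5.7446, -3.6556, 1.5667], [0.0000, 4.0788, -3.4993], [0.0000, 0.0000, 2.3023]]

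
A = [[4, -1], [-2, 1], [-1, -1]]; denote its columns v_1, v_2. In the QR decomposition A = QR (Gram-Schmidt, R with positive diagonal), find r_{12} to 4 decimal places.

r_{12} = -1.0911

v_1 = (4, -2, -1); ‖v_1‖ = 4.5826, so q_1 = (0.8729, -0.4364, -0.2182).
r_{12} = q_1·v_2 = -1.0911.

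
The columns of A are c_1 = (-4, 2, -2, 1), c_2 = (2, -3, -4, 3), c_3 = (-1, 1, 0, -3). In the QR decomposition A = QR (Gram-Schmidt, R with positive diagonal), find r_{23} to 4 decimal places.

r_{23} = -2.2233

e_1 = c_1/‖c_1‖ = (-4, 2, -2, 1)/5.0000 = (-0.8000, 0.4000, -0.4000, 0.2000).
r_{12} = e_1·c_2 = -0.6000.
u_2 = c_2 + 0.6000·e_1 = (1.5200, -2.7600, -4.2400, 3.1200).
‖u_2‖ = 6.1351, so e_2 = (0.2478, -0.4499, -0.6911, 0.5085).
r_{23} = e_2·c_3 = -2.2233.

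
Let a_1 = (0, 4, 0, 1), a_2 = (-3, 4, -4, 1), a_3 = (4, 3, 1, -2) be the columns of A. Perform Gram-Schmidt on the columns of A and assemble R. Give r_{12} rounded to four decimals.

q_1 = a_1/‖a_1‖ = (0, 4, 0, 1)/4.1231 = (0.0000, 0.9701, 0.0000, 0.2425).
r_{12} = q_1·a_2 = 4.1231.

r_{12} = 4.1231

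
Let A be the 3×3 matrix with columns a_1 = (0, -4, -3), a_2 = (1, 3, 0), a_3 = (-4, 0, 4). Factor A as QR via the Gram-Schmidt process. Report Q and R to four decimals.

Q = [[0.0000, 0.4856, -0.8742], [-0.8000, 0.5245, 0.2914], [-0.6000, -0.6993, -0.3885]], R = [[5.0000, -2.4000, -2.4000], [0.0000, 2.0591, -4.7399], [0.0000, 0.0000, 1.9426]]

a_1 = (0, -4, -3); ‖a_1‖ = 5.0000, so e_1 = (0.0000, -0.8000, -0.6000).
e_1·a_2 = 0.0000·1 + (-0.8000)·3 + (-0.6000)·0 = -2.4000.
u_2 = a_2 + 2.4000·e_1 = (1.0000, 1.0800, -1.4400).
‖u_2‖ = 2.0591, so e_2 = (0.4856, 0.5245, -0.6993).
e_1·a_3 = 0.0000·(-4) + (-0.8000)·0 + (-0.6000)·4 = -2.4000; e_2·a_3 = 0.4856·(-4) + 0.5245·0 + (-0.6993)·4 = -4.7399.
u_3 = a_3 + 2.4000·e_1 + 4.7399·e_2 = (-1.6981, 0.5660, -0.7547).
‖u_3‖ = 1.9426, so e_3 = (-0.8742, 0.2914, -0.3885).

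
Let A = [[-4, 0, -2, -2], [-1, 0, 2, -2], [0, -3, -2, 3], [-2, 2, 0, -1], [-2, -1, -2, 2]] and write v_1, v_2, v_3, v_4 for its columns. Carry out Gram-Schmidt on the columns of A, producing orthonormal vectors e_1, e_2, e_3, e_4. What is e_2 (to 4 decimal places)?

e_2 = (-0.0860, -0.0215, -0.8064, 0.4946, -0.3118)

e_1 = v_1/‖v_1‖ = (-4, -1, 0, -2, -2)/5.0000 = (-0.8000, -0.2000, 0.0000, -0.4000, -0.4000).
r_{12} = e_1·v_2 = -0.4000.
u_2 = v_2 + 0.4000·e_1 = (-0.3200, -0.0800, -3.0000, 1.8400, -1.1600).
‖u_2‖ = 3.7202, so e_2 = (-0.0860, -0.0215, -0.8064, 0.4946, -0.3118).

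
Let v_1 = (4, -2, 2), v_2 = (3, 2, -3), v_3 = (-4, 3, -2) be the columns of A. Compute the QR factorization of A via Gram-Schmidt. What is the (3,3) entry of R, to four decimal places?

r_{33} = 0.7863

v_1 = (4, -2, 2); ‖v_1‖ = 4.8990, so q_1 = (0.8165, -0.4082, 0.4082).
q_1·v_2 = 0.8165·3 + (-0.4082)·2 + 0.4082·(-3) = 0.4082.
u_2 = v_2 − 0.4082·q_1 = (2.6667, 2.1667, -3.1667).
‖u_2‖ = 4.6726, so q_2 = (0.5707, 0.4637, -0.6777).
q_1·v_3 = 0.8165·(-4) + (-0.4082)·3 + 0.4082·(-2) = -5.3072; q_2·v_3 = 0.5707·(-4) + 0.4637·3 + (-0.6777)·(-2) = 0.4637.
u_3 = v_3 + 5.3072·q_1 − 0.4637·q_2 = (0.0687, 0.6183, 0.4809).
r_{33} = ‖u_3‖ = 0.7863.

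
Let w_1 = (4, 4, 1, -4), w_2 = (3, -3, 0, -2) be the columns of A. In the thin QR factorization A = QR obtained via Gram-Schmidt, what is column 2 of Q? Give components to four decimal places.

e_2 = (0.5159, -0.8030, -0.0359, -0.2961)

e_1 = w_1/‖w_1‖ = (4, 4, 1, -4)/7.0000 = (0.5714, 0.5714, 0.1429, -0.5714).
r_{12} = e_1·w_2 = 1.1429.
u_2 = w_2 − 1.1429·e_1 = (2.3469, -3.6531, -0.1633, -1.3469).
‖u_2‖ = 4.5491, so e_2 = (0.5159, -0.8030, -0.0359, -0.2961).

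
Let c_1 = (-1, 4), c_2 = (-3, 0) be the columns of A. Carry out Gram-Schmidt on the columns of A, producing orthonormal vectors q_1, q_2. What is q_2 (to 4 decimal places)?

c_1 = (-1, 4); ‖c_1‖ = 4.1231, so q_1 = (-0.2425, 0.9701).
q_1·c_2 = (-0.2425)·(-3) + 0.9701·0 = 0.7276.
u_2 = c_2 − 0.7276·q_1 = (-2.8235, -0.7059).
‖u_2‖ = 2.9104, so q_2 = (-0.9701, -0.2425).

q_2 = (-0.9701, -0.2425)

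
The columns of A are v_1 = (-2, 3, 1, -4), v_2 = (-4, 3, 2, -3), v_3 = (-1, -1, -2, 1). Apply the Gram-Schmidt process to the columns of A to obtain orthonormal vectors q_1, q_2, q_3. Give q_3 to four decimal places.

q_3 = (-0.4720, -0.1235, -0.8698, -0.0741)

q_1 = v_1/‖v_1‖ = (-2, 3, 1, -4)/5.4772 = (-0.3651, 0.5477, 0.1826, -0.7303).
r_{12} = q_1·v_2 = 5.6598.
u_2 = v_2 − 5.6598·q_1 = (-1.9333, -0.1000, 0.9667, 1.1333).
‖u_2‖ = 2.4427, so q_2 = (-0.7915, -0.0409, 0.3957, 0.4640).
r_{13} = q_1·v_3 = -1.2780; r_{23} = q_2·v_3 = 0.5049.
u_3 = v_3 + 1.2780·q_1 − 0.5049·q_2 = (-1.0670, -0.2793, -1.9665, -0.1676).
‖u_3‖ = 2.2609, so q_3 = (-0.4720, -0.1235, -0.8698, -0.0741).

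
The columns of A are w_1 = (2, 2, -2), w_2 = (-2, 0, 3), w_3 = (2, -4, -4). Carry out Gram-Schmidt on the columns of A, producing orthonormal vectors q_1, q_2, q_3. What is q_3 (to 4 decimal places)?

q_3 = (0.8018, -0.2673, 0.5345)

w_1 = (2, 2, -2); ‖w_1‖ = 3.4641, so q_1 = (0.5774, 0.5774, -0.5774).
q_1·w_2 = 0.5774·(-2) + 0.5774·0 + (-0.5774)·3 = -2.8868.
u_2 = w_2 + 2.8868·q_1 = (-0.3333, 1.6667, 1.3333).
‖u_2‖ = 2.1602, so q_2 = (-0.1543, 0.7715, 0.6172).
q_1·w_3 = 0.5774·2 + 0.5774·(-4) + (-0.5774)·(-4) = 1.1547; q_2·w_3 = (-0.1543)·2 + 0.7715·(-4) + 0.6172·(-4) = -5.8635.
u_3 = w_3 − 1.1547·q_1 + 5.8635·q_2 = (0.4286, -0.1429, 0.2857).
‖u_3‖ = 0.5345, so q_3 = (0.8018, -0.2673, 0.5345).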